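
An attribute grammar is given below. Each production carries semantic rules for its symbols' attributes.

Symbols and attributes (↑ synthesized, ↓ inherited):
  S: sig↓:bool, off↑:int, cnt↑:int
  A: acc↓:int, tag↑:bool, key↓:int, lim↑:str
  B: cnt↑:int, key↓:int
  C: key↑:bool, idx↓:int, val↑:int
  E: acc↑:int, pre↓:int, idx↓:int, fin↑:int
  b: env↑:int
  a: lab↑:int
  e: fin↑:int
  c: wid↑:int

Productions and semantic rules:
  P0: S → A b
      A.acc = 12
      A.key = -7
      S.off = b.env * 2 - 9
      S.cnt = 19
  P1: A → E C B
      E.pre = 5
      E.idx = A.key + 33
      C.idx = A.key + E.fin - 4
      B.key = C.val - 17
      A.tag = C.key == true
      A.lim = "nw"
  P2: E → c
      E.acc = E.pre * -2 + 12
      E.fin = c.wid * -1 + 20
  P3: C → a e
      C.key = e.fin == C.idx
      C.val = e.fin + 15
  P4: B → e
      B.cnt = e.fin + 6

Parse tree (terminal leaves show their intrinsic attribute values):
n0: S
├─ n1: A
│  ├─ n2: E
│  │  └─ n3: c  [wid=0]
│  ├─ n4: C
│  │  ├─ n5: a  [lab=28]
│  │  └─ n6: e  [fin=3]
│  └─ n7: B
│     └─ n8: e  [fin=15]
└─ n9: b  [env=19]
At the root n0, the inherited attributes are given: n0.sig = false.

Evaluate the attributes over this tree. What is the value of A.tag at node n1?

1. n0.sig = false  [given at root]
2. n1.acc = 12  [12]
3. n1.key = -7  [-7]
4. n2.pre = 5  [5]
5. n2.idx = 26  [A.key + 33]
6. n3.wid = 0  [terminal]
7. n2.acc = 2  [E.pre * -2 + 12]
8. n2.fin = 20  [c.wid * -1 + 20]
9. n4.idx = 9  [A.key + E.fin - 4]
10. n5.lab = 28  [terminal]
11. n6.fin = 3  [terminal]
12. n4.key = false  [e.fin == C.idx]
13. n4.val = 18  [e.fin + 15]
14. n7.key = 1  [C.val - 17]
15. n8.fin = 15  [terminal]
16. n7.cnt = 21  [e.fin + 6]
17. n1.tag = false  [C.key == true]
18. n1.lim = "nw"  ["nw"]
19. n9.env = 19  [terminal]
20. n0.off = 29  [b.env * 2 - 9]
21. n0.cnt = 19  [19]

false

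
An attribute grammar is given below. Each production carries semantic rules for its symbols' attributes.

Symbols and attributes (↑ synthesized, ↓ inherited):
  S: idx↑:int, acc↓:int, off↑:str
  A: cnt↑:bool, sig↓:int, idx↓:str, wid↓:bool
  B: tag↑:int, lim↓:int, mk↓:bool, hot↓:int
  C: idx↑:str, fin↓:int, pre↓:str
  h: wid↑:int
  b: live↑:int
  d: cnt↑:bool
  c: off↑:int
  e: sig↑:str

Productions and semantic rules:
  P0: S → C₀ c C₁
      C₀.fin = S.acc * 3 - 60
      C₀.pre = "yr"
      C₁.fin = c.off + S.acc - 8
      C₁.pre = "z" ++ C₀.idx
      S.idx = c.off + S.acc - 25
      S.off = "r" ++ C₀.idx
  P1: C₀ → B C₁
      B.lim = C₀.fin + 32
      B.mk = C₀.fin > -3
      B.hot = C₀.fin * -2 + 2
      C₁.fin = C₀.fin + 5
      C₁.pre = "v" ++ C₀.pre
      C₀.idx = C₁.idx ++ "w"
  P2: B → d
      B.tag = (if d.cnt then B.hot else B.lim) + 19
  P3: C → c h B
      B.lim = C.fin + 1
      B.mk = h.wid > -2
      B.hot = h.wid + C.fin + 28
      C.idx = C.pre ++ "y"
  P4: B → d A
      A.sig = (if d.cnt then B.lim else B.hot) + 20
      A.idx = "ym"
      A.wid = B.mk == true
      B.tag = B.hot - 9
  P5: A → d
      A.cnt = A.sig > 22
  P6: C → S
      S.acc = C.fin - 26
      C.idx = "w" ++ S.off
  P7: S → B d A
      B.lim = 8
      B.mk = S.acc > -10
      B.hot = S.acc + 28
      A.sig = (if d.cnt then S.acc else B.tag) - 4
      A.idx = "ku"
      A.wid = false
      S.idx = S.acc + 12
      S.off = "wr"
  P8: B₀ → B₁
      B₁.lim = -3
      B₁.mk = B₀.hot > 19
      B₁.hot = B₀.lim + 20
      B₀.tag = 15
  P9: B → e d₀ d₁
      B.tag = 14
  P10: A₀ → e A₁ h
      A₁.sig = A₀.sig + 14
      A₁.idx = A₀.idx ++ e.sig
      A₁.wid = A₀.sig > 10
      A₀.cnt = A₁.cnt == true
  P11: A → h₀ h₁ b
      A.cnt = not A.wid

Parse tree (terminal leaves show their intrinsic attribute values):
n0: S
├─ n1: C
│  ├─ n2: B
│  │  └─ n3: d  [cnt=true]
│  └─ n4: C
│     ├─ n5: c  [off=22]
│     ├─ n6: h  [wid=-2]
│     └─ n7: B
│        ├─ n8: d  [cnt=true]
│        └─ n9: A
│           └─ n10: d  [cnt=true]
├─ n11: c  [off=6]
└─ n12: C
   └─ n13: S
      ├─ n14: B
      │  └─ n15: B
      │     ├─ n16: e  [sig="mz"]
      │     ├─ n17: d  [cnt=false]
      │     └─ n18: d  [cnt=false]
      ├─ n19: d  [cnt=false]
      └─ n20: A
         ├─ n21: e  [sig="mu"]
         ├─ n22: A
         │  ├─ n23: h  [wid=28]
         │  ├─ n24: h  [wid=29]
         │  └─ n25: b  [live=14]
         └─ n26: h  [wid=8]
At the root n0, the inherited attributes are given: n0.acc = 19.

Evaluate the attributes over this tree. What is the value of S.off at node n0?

1. n0.acc = 19  [given at root]
2. n1.fin = -3  [S.acc * 3 - 60]
3. n1.pre = "yr"  ["yr"]
4. n2.lim = 29  [C₀.fin + 32]
5. n2.mk = false  [C₀.fin > -3]
6. n2.hot = 8  [C₀.fin * -2 + 2]
7. n3.cnt = true  [terminal]
8. n2.tag = 27  [(if d.cnt then B.hot else B.lim) + 19]
9. n4.fin = 2  [C₀.fin + 5]
10. n4.pre = "vyr"  ["v" ++ C₀.pre]
11. n5.off = 22  [terminal]
12. n6.wid = -2  [terminal]
13. n7.lim = 3  [C.fin + 1]
14. n7.mk = false  [h.wid > -2]
15. n7.hot = 28  [h.wid + C.fin + 28]
16. n8.cnt = true  [terminal]
17. n9.sig = 23  [(if d.cnt then B.lim else B.hot) + 20]
18. n9.idx = "ym"  ["ym"]
19. n9.wid = false  [B.mk == true]
20. n10.cnt = true  [terminal]
21. n9.cnt = true  [A.sig > 22]
22. n7.tag = 19  [B.hot - 9]
23. n4.idx = "vyry"  [C.pre ++ "y"]
24. n1.idx = "vyryw"  [C₁.idx ++ "w"]
25. n11.off = 6  [terminal]
26. n12.fin = 17  [c.off + S.acc - 8]
27. n12.pre = "zvyryw"  ["z" ++ C₀.idx]
28. n13.acc = -9  [C.fin - 26]
29. n14.lim = 8  [8]
30. n14.mk = true  [S.acc > -10]
31. n14.hot = 19  [S.acc + 28]
32. n15.lim = -3  [-3]
33. n15.mk = false  [B₀.hot > 19]
34. n15.hot = 28  [B₀.lim + 20]
35. n16.sig = "mz"  [terminal]
36. n17.cnt = false  [terminal]
37. n18.cnt = false  [terminal]
38. n15.tag = 14  [14]
39. n14.tag = 15  [15]
40. n19.cnt = false  [terminal]
41. n20.sig = 11  [(if d.cnt then S.acc else B.tag) - 4]
42. n20.idx = "ku"  ["ku"]
43. n20.wid = false  [false]
44. n21.sig = "mu"  [terminal]
45. n22.sig = 25  [A₀.sig + 14]
46. n22.idx = "kumu"  [A₀.idx ++ e.sig]
47. n22.wid = true  [A₀.sig > 10]
48. n23.wid = 28  [terminal]
49. n24.wid = 29  [terminal]
50. n25.live = 14  [terminal]
51. n22.cnt = false  [not A.wid]
52. n26.wid = 8  [terminal]
53. n20.cnt = false  [A₁.cnt == true]
54. n13.idx = 3  [S.acc + 12]
55. n13.off = "wr"  ["wr"]
56. n12.idx = "wwr"  ["w" ++ S.off]
57. n0.idx = 0  [c.off + S.acc - 25]
58. n0.off = "rvyryw"  ["r" ++ C₀.idx]

"rvyryw"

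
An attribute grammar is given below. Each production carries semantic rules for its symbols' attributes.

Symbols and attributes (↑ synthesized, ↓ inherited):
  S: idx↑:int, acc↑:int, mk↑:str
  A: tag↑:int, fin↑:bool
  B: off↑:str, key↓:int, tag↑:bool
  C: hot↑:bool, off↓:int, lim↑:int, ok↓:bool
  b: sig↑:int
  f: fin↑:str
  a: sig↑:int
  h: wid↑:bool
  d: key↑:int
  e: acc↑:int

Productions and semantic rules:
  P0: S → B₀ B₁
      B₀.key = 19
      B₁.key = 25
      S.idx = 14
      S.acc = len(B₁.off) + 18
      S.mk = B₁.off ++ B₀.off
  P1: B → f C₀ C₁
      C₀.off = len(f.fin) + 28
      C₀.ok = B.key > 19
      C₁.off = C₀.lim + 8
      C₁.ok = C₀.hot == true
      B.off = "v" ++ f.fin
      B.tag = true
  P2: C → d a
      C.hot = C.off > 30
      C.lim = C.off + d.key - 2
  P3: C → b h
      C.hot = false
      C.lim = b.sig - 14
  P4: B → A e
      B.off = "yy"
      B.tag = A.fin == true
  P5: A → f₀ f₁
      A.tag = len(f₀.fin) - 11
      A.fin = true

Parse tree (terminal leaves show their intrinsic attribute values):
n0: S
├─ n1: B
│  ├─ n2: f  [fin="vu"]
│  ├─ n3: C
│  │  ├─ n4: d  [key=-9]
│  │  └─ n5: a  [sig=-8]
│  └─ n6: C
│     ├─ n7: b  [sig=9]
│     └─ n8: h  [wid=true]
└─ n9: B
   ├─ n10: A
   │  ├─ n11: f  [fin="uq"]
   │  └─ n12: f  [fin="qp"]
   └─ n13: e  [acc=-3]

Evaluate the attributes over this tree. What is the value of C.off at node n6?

1. n1.key = 19  [19]
2. n2.fin = "vu"  [terminal]
3. n3.off = 30  [len(f.fin) + 28]
4. n3.ok = false  [B.key > 19]
5. n4.key = -9  [terminal]
6. n5.sig = -8  [terminal]
7. n3.hot = false  [C.off > 30]
8. n3.lim = 19  [C.off + d.key - 2]
9. n6.off = 27  [C₀.lim + 8]
10. n6.ok = false  [C₀.hot == true]
11. n7.sig = 9  [terminal]
12. n8.wid = true  [terminal]
13. n6.hot = false  [false]
14. n6.lim = -5  [b.sig - 14]
15. n1.off = "vvu"  ["v" ++ f.fin]
16. n1.tag = true  [true]
17. n9.key = 25  [25]
18. n11.fin = "uq"  [terminal]
19. n12.fin = "qp"  [terminal]
20. n10.tag = -9  [len(f₀.fin) - 11]
21. n10.fin = true  [true]
22. n13.acc = -3  [terminal]
23. n9.off = "yy"  ["yy"]
24. n9.tag = true  [A.fin == true]
25. n0.idx = 14  [14]
26. n0.acc = 20  [len(B₁.off) + 18]
27. n0.mk = "yyvvu"  [B₁.off ++ B₀.off]

27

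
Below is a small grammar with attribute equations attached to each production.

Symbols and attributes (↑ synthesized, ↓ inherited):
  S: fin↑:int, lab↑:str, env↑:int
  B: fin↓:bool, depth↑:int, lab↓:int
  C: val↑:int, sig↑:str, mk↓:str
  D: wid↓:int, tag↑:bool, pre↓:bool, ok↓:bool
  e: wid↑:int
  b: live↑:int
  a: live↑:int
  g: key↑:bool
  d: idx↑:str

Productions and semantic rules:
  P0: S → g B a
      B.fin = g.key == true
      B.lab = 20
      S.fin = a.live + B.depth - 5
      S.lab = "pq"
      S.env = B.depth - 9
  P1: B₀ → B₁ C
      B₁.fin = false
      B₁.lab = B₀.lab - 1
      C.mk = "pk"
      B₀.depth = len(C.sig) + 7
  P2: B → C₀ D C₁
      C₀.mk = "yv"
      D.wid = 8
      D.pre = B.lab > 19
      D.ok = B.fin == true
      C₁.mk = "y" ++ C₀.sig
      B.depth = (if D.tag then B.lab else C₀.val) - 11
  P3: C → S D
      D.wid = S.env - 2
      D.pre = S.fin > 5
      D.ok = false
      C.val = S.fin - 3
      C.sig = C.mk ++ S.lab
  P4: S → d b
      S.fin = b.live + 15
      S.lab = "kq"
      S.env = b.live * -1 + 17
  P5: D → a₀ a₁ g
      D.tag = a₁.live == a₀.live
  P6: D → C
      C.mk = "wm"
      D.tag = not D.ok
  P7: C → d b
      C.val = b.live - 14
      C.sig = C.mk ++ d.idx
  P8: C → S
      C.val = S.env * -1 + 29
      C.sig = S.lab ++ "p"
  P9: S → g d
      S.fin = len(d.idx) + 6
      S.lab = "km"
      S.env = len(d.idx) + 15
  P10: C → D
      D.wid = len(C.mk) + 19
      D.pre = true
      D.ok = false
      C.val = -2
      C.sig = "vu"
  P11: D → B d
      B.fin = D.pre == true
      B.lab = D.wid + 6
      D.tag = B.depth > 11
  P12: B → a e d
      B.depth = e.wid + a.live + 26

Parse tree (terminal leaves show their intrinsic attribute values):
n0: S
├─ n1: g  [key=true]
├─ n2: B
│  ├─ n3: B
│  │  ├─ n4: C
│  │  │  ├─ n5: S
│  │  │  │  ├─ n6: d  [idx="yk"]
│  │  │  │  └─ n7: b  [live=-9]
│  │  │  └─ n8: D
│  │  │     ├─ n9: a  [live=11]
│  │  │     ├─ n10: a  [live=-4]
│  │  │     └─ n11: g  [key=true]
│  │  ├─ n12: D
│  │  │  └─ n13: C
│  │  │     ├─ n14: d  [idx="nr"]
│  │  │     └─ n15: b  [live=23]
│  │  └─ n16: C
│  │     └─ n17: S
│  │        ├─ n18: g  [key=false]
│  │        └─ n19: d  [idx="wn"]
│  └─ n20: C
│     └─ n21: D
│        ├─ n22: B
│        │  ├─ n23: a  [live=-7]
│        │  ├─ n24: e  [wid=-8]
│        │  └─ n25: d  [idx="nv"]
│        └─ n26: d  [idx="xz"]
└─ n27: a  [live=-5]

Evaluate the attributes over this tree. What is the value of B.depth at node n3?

1. n1.key = true  [terminal]
2. n2.fin = true  [g.key == true]
3. n2.lab = 20  [20]
4. n3.fin = false  [false]
5. n3.lab = 19  [B₀.lab - 1]
6. n4.mk = "yv"  ["yv"]
7. n6.idx = "yk"  [terminal]
8. n7.live = -9  [terminal]
9. n5.fin = 6  [b.live + 15]
10. n5.lab = "kq"  ["kq"]
11. n5.env = 26  [b.live * -1 + 17]
12. n8.wid = 24  [S.env - 2]
13. n8.pre = true  [S.fin > 5]
14. n8.ok = false  [false]
15. n9.live = 11  [terminal]
16. n10.live = -4  [terminal]
17. n11.key = true  [terminal]
18. n8.tag = false  [a₁.live == a₀.live]
19. n4.val = 3  [S.fin - 3]
20. n4.sig = "yvkq"  [C.mk ++ S.lab]
21. n12.wid = 8  [8]
22. n12.pre = false  [B.lab > 19]
23. n12.ok = false  [B.fin == true]
24. n13.mk = "wm"  ["wm"]
25. n14.idx = "nr"  [terminal]
26. n15.live = 23  [terminal]
27. n13.val = 9  [b.live - 14]
28. n13.sig = "wmnr"  [C.mk ++ d.idx]
29. n12.tag = true  [not D.ok]
30. n16.mk = "yyvkq"  ["y" ++ C₀.sig]
31. n18.key = false  [terminal]
32. n19.idx = "wn"  [terminal]
33. n17.fin = 8  [len(d.idx) + 6]
34. n17.lab = "km"  ["km"]
35. n17.env = 17  [len(d.idx) + 15]
36. n16.val = 12  [S.env * -1 + 29]
37. n16.sig = "kmp"  [S.lab ++ "p"]
38. n3.depth = 8  [(if D.tag then B.lab else C₀.val) - 11]
39. n20.mk = "pk"  ["pk"]
40. n21.wid = 21  [len(C.mk) + 19]
41. n21.pre = true  [true]
42. n21.ok = false  [false]
43. n22.fin = true  [D.pre == true]
44. n22.lab = 27  [D.wid + 6]
45. n23.live = -7  [terminal]
46. n24.wid = -8  [terminal]
47. n25.idx = "nv"  [terminal]
48. n22.depth = 11  [e.wid + a.live + 26]
49. n26.idx = "xz"  [terminal]
50. n21.tag = false  [B.depth > 11]
51. n20.val = -2  [-2]
52. n20.sig = "vu"  ["vu"]
53. n2.depth = 9  [len(C.sig) + 7]
54. n27.live = -5  [terminal]
55. n0.fin = -1  [a.live + B.depth - 5]
56. n0.lab = "pq"  ["pq"]
57. n0.env = 0  [B.depth - 9]

8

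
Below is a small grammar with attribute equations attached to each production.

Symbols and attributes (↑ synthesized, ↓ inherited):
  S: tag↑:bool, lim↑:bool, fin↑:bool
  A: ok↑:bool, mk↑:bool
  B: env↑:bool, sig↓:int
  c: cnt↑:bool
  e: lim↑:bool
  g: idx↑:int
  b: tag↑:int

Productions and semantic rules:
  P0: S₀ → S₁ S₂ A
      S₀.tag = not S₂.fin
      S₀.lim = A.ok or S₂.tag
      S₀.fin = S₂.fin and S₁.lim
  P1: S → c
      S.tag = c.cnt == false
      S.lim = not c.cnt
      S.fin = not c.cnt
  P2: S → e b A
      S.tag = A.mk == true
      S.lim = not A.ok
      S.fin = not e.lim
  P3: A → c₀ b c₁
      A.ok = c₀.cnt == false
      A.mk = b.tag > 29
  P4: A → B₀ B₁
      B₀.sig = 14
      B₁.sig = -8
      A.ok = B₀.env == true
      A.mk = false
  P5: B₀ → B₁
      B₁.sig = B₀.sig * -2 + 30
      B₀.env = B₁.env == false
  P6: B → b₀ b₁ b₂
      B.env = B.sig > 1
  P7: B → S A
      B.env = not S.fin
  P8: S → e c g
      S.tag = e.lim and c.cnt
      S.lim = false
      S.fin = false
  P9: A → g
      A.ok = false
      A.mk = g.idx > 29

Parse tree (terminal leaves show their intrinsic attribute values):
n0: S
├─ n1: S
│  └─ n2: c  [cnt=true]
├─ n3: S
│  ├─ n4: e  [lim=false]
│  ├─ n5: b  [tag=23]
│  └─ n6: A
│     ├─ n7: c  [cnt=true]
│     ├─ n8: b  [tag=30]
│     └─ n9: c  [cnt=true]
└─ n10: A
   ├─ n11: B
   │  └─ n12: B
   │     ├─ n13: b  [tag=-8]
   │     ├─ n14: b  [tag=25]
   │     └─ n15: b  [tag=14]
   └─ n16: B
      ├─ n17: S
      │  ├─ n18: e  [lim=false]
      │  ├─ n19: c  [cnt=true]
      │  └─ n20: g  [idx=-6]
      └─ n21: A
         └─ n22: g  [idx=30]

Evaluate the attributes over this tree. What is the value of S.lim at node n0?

true

1. n2.cnt = true  [terminal]
2. n1.tag = false  [c.cnt == false]
3. n1.lim = false  [not c.cnt]
4. n1.fin = false  [not c.cnt]
5. n4.lim = false  [terminal]
6. n5.tag = 23  [terminal]
7. n7.cnt = true  [terminal]
8. n8.tag = 30  [terminal]
9. n9.cnt = true  [terminal]
10. n6.ok = false  [c₀.cnt == false]
11. n6.mk = true  [b.tag > 29]
12. n3.tag = true  [A.mk == true]
13. n3.lim = true  [not A.ok]
14. n3.fin = true  [not e.lim]
15. n11.sig = 14  [14]
16. n12.sig = 2  [B₀.sig * -2 + 30]
17. n13.tag = -8  [terminal]
18. n14.tag = 25  [terminal]
19. n15.tag = 14  [terminal]
20. n12.env = true  [B.sig > 1]
21. n11.env = false  [B₁.env == false]
22. n16.sig = -8  [-8]
23. n18.lim = false  [terminal]
24. n19.cnt = true  [terminal]
25. n20.idx = -6  [terminal]
26. n17.tag = false  [e.lim and c.cnt]
27. n17.lim = false  [false]
28. n17.fin = false  [false]
29. n22.idx = 30  [terminal]
30. n21.ok = false  [false]
31. n21.mk = true  [g.idx > 29]
32. n16.env = true  [not S.fin]
33. n10.ok = false  [B₀.env == true]
34. n10.mk = false  [false]
35. n0.tag = false  [not S₂.fin]
36. n0.lim = true  [A.ok or S₂.tag]
37. n0.fin = false  [S₂.fin and S₁.lim]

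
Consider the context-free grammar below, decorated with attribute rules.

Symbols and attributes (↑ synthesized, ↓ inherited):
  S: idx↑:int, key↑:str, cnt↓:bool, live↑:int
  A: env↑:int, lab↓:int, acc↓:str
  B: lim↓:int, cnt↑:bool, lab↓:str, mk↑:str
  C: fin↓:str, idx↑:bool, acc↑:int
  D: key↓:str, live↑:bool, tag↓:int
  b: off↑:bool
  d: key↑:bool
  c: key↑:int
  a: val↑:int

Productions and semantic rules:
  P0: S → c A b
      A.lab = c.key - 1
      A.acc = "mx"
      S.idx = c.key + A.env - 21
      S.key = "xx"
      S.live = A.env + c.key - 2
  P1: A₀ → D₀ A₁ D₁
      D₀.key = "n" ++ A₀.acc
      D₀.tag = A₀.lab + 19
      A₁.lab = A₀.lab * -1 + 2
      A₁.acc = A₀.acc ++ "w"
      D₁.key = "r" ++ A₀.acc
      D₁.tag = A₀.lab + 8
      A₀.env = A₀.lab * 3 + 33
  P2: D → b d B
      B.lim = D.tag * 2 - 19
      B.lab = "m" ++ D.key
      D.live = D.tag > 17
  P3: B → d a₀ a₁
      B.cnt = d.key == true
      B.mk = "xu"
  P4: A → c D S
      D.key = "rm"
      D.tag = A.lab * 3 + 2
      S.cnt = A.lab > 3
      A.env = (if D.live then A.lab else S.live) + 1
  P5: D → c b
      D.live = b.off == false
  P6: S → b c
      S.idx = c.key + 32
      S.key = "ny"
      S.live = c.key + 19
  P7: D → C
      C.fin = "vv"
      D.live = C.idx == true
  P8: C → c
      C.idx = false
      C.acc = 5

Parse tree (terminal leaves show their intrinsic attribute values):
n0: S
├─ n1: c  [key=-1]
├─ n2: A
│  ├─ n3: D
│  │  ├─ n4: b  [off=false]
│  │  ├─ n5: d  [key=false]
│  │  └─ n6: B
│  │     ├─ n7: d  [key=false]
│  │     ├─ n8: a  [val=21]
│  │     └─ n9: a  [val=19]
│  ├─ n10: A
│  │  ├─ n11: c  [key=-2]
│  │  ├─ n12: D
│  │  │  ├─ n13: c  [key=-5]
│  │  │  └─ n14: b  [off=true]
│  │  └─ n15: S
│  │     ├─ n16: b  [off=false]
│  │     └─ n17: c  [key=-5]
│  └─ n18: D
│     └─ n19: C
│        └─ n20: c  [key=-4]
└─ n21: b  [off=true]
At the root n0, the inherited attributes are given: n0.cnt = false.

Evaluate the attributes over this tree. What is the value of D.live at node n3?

1. n0.cnt = false  [given at root]
2. n1.key = -1  [terminal]
3. n2.lab = -2  [c.key - 1]
4. n2.acc = "mx"  ["mx"]
5. n3.key = "nmx"  ["n" ++ A₀.acc]
6. n3.tag = 17  [A₀.lab + 19]
7. n4.off = false  [terminal]
8. n5.key = false  [terminal]
9. n6.lim = 15  [D.tag * 2 - 19]
10. n6.lab = "mnmx"  ["m" ++ D.key]
11. n7.key = false  [terminal]
12. n8.val = 21  [terminal]
13. n9.val = 19  [terminal]
14. n6.cnt = false  [d.key == true]
15. n6.mk = "xu"  ["xu"]
16. n3.live = false  [D.tag > 17]
17. n10.lab = 4  [A₀.lab * -1 + 2]
18. n10.acc = "mxw"  [A₀.acc ++ "w"]
19. n11.key = -2  [terminal]
20. n12.key = "rm"  ["rm"]
21. n12.tag = 14  [A.lab * 3 + 2]
22. n13.key = -5  [terminal]
23. n14.off = true  [terminal]
24. n12.live = false  [b.off == false]
25. n15.cnt = true  [A.lab > 3]
26. n16.off = false  [terminal]
27. n17.key = -5  [terminal]
28. n15.idx = 27  [c.key + 32]
29. n15.key = "ny"  ["ny"]
30. n15.live = 14  [c.key + 19]
31. n10.env = 15  [(if D.live then A.lab else S.live) + 1]
32. n18.key = "rmx"  ["r" ++ A₀.acc]
33. n18.tag = 6  [A₀.lab + 8]
34. n19.fin = "vv"  ["vv"]
35. n20.key = -4  [terminal]
36. n19.idx = false  [false]
37. n19.acc = 5  [5]
38. n18.live = false  [C.idx == true]
39. n2.env = 27  [A₀.lab * 3 + 33]
40. n21.off = true  [terminal]
41. n0.idx = 5  [c.key + A.env - 21]
42. n0.key = "xx"  ["xx"]
43. n0.live = 24  [A.env + c.key - 2]

false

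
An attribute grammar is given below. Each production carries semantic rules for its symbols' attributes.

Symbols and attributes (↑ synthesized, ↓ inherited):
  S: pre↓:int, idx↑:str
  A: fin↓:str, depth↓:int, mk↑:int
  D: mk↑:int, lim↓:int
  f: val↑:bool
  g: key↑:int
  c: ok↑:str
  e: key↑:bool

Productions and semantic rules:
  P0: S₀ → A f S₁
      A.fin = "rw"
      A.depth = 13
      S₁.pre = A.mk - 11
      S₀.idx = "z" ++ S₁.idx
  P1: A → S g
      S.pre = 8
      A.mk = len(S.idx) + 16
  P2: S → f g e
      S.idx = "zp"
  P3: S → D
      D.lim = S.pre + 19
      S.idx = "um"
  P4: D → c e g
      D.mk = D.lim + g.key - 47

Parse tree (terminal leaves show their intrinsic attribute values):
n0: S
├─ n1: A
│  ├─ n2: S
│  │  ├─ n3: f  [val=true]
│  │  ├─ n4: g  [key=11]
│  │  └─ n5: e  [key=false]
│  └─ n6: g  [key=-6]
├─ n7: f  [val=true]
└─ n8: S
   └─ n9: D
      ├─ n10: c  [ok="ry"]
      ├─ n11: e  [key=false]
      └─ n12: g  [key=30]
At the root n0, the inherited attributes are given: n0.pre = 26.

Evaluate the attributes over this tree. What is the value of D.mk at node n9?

9

1. n0.pre = 26  [given at root]
2. n1.fin = "rw"  ["rw"]
3. n1.depth = 13  [13]
4. n2.pre = 8  [8]
5. n3.val = true  [terminal]
6. n4.key = 11  [terminal]
7. n5.key = false  [terminal]
8. n2.idx = "zp"  ["zp"]
9. n6.key = -6  [terminal]
10. n1.mk = 18  [len(S.idx) + 16]
11. n7.val = true  [terminal]
12. n8.pre = 7  [A.mk - 11]
13. n9.lim = 26  [S.pre + 19]
14. n10.ok = "ry"  [terminal]
15. n11.key = false  [terminal]
16. n12.key = 30  [terminal]
17. n9.mk = 9  [D.lim + g.key - 47]
18. n8.idx = "um"  ["um"]
19. n0.idx = "zum"  ["z" ++ S₁.idx]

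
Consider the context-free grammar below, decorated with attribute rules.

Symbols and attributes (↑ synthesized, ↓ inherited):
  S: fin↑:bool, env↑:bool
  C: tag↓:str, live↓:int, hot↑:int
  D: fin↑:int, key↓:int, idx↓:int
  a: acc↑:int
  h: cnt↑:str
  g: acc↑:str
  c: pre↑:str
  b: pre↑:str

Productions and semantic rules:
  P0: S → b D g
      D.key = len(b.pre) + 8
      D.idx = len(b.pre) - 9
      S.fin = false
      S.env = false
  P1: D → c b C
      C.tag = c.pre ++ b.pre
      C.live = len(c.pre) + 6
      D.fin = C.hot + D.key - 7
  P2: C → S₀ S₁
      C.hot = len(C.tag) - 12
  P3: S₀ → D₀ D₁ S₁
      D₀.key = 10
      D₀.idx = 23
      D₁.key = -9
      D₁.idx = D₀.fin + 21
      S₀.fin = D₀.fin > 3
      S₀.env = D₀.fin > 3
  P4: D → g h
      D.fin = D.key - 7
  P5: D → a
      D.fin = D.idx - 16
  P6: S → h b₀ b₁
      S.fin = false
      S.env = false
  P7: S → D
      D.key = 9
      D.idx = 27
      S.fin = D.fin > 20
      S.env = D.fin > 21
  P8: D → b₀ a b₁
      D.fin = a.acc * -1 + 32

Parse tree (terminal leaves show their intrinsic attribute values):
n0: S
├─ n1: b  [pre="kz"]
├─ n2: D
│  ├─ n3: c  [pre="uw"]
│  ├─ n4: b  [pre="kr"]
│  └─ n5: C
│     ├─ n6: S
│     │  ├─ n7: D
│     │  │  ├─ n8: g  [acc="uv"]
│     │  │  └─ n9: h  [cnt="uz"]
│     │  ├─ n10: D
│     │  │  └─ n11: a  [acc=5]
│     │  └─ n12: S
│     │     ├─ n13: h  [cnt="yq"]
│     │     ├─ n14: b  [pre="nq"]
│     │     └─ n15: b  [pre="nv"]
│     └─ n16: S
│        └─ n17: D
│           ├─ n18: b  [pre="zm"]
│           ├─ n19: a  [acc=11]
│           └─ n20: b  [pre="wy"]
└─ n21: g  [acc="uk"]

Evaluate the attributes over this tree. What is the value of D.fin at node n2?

-5

1. n1.pre = "kz"  [terminal]
2. n2.key = 10  [len(b.pre) + 8]
3. n2.idx = -7  [len(b.pre) - 9]
4. n3.pre = "uw"  [terminal]
5. n4.pre = "kr"  [terminal]
6. n5.tag = "uwkr"  [c.pre ++ b.pre]
7. n5.live = 8  [len(c.pre) + 6]
8. n7.key = 10  [10]
9. n7.idx = 23  [23]
10. n8.acc = "uv"  [terminal]
11. n9.cnt = "uz"  [terminal]
12. n7.fin = 3  [D.key - 7]
13. n10.key = -9  [-9]
14. n10.idx = 24  [D₀.fin + 21]
15. n11.acc = 5  [terminal]
16. n10.fin = 8  [D.idx - 16]
17. n13.cnt = "yq"  [terminal]
18. n14.pre = "nq"  [terminal]
19. n15.pre = "nv"  [terminal]
20. n12.fin = false  [false]
21. n12.env = false  [false]
22. n6.fin = false  [D₀.fin > 3]
23. n6.env = false  [D₀.fin > 3]
24. n17.key = 9  [9]
25. n17.idx = 27  [27]
26. n18.pre = "zm"  [terminal]
27. n19.acc = 11  [terminal]
28. n20.pre = "wy"  [terminal]
29. n17.fin = 21  [a.acc * -1 + 32]
30. n16.fin = true  [D.fin > 20]
31. n16.env = false  [D.fin > 21]
32. n5.hot = -8  [len(C.tag) - 12]
33. n2.fin = -5  [C.hot + D.key - 7]
34. n21.acc = "uk"  [terminal]
35. n0.fin = false  [false]
36. n0.env = false  [false]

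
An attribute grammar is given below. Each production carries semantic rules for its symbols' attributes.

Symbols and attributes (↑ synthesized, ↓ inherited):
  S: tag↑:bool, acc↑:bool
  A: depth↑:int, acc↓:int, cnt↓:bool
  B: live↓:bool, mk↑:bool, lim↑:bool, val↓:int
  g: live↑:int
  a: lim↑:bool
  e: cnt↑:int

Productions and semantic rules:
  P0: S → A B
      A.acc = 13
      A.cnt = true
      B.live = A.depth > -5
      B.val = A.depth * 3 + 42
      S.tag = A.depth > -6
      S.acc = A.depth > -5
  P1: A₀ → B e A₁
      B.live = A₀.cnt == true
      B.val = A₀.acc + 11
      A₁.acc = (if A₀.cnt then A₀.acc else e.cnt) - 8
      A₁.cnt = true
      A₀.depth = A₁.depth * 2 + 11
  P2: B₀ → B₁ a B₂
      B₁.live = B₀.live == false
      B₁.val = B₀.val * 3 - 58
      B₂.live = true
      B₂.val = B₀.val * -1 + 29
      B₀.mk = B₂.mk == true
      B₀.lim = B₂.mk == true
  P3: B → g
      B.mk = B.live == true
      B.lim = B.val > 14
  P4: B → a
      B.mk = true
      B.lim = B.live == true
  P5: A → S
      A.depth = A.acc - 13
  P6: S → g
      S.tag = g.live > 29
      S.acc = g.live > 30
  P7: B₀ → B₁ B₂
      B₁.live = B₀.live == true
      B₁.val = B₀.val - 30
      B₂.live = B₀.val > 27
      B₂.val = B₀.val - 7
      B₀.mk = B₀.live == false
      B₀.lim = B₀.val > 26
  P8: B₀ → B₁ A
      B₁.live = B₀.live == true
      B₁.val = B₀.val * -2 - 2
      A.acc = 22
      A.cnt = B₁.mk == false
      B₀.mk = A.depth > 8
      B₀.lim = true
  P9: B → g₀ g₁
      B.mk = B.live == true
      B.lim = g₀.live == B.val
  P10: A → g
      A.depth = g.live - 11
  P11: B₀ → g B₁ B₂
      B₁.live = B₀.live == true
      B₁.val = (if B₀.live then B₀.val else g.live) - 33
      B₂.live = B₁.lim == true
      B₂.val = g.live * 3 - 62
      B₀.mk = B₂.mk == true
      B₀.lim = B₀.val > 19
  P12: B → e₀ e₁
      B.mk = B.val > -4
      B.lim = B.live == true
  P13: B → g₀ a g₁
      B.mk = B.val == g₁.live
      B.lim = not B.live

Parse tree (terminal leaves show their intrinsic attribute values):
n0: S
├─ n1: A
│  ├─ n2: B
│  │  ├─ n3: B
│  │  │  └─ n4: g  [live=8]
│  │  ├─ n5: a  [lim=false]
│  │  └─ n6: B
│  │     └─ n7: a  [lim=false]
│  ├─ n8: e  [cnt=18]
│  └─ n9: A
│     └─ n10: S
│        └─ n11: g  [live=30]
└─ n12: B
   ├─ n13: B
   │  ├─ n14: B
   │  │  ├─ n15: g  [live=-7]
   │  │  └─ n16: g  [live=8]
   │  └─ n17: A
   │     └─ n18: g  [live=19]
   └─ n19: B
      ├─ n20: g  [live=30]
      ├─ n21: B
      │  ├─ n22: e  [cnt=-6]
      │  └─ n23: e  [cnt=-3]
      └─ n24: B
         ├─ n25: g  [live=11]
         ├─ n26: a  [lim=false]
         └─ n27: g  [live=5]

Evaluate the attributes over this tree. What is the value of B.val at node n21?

-3

1. n1.acc = 13  [13]
2. n1.cnt = true  [true]
3. n2.live = true  [A₀.cnt == true]
4. n2.val = 24  [A₀.acc + 11]
5. n3.live = false  [B₀.live == false]
6. n3.val = 14  [B₀.val * 3 - 58]
7. n4.live = 8  [terminal]
8. n3.mk = false  [B.live == true]
9. n3.lim = false  [B.val > 14]
10. n5.lim = false  [terminal]
11. n6.live = true  [true]
12. n6.val = 5  [B₀.val * -1 + 29]
13. n7.lim = false  [terminal]
14. n6.mk = true  [true]
15. n6.lim = true  [B.live == true]
16. n2.mk = true  [B₂.mk == true]
17. n2.lim = true  [B₂.mk == true]
18. n8.cnt = 18  [terminal]
19. n9.acc = 5  [(if A₀.cnt then A₀.acc else e.cnt) - 8]
20. n9.cnt = true  [true]
21. n11.live = 30  [terminal]
22. n10.tag = true  [g.live > 29]
23. n10.acc = false  [g.live > 30]
24. n9.depth = -8  [A.acc - 13]
25. n1.depth = -5  [A₁.depth * 2 + 11]
26. n12.live = false  [A.depth > -5]
27. n12.val = 27  [A.depth * 3 + 42]
28. n13.live = false  [B₀.live == true]
29. n13.val = -3  [B₀.val - 30]
30. n14.live = false  [B₀.live == true]
31. n14.val = 4  [B₀.val * -2 - 2]
32. n15.live = -7  [terminal]
33. n16.live = 8  [terminal]
34. n14.mk = false  [B.live == true]
35. n14.lim = false  [g₀.live == B.val]
36. n17.acc = 22  [22]
37. n17.cnt = true  [B₁.mk == false]
38. n18.live = 19  [terminal]
39. n17.depth = 8  [g.live - 11]
40. n13.mk = false  [A.depth > 8]
41. n13.lim = true  [true]
42. n19.live = false  [B₀.val > 27]
43. n19.val = 20  [B₀.val - 7]
44. n20.live = 30  [terminal]
45. n21.live = false  [B₀.live == true]
46. n21.val = -3  [(if B₀.live then B₀.val else g.live) - 33]
47. n22.cnt = -6  [terminal]
48. n23.cnt = -3  [terminal]
49. n21.mk = true  [B.val > -4]
50. n21.lim = false  [B.live == true]
51. n24.live = false  [B₁.lim == true]
52. n24.val = 28  [g.live * 3 - 62]
53. n25.live = 11  [terminal]
54. n26.lim = false  [terminal]
55. n27.live = 5  [terminal]
56. n24.mk = false  [B.val == g₁.live]
57. n24.lim = true  [not B.live]
58. n19.mk = false  [B₂.mk == true]
59. n19.lim = true  [B₀.val > 19]
60. n12.mk = true  [B₀.live == false]
61. n12.lim = true  [B₀.val > 26]
62. n0.tag = true  [A.depth > -6]
63. n0.acc = false  [A.depth > -5]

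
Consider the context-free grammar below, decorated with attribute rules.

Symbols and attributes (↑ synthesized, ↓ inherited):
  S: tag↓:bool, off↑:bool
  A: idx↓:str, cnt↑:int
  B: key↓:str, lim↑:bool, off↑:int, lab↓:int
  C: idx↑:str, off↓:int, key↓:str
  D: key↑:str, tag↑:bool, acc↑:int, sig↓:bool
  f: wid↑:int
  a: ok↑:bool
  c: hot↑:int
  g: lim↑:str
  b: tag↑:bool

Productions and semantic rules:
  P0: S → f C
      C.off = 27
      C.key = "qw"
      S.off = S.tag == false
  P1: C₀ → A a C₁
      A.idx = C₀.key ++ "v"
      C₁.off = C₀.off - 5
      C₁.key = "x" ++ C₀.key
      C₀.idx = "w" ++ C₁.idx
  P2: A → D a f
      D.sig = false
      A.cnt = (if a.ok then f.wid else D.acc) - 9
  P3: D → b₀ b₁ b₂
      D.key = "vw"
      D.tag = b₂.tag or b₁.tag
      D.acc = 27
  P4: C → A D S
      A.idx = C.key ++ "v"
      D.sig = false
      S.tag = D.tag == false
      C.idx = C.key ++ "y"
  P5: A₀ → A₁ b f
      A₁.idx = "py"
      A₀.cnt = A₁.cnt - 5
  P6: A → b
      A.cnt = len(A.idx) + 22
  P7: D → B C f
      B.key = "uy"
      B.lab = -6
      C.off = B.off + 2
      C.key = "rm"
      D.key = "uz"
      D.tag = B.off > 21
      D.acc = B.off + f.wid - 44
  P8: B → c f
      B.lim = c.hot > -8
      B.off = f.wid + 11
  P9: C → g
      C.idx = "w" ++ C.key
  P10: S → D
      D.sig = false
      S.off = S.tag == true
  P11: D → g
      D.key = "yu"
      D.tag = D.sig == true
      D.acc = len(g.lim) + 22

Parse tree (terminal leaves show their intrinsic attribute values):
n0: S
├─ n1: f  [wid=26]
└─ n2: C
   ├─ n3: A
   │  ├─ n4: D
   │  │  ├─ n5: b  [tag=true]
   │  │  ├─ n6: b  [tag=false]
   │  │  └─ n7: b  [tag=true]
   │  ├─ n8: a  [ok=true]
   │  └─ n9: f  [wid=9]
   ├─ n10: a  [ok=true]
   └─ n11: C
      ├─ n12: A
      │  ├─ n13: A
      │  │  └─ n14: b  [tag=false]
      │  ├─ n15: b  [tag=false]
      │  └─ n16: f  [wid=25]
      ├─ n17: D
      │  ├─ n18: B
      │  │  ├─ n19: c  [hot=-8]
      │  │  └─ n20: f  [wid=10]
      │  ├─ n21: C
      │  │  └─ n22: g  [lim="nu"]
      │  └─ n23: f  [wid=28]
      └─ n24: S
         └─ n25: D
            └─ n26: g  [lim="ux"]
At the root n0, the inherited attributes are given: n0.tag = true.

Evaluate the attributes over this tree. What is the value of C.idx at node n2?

"wxqwy"

1. n0.tag = true  [given at root]
2. n1.wid = 26  [terminal]
3. n2.off = 27  [27]
4. n2.key = "qw"  ["qw"]
5. n3.idx = "qwv"  [C₀.key ++ "v"]
6. n4.sig = false  [false]
7. n5.tag = true  [terminal]
8. n6.tag = false  [terminal]
9. n7.tag = true  [terminal]
10. n4.key = "vw"  ["vw"]
11. n4.tag = true  [b₂.tag or b₁.tag]
12. n4.acc = 27  [27]
13. n8.ok = true  [terminal]
14. n9.wid = 9  [terminal]
15. n3.cnt = 0  [(if a.ok then f.wid else D.acc) - 9]
16. n10.ok = true  [terminal]
17. n11.off = 22  [C₀.off - 5]
18. n11.key = "xqw"  ["x" ++ C₀.key]
19. n12.idx = "xqwv"  [C.key ++ "v"]
20. n13.idx = "py"  ["py"]
21. n14.tag = false  [terminal]
22. n13.cnt = 24  [len(A.idx) + 22]
23. n15.tag = false  [terminal]
24. n16.wid = 25  [terminal]
25. n12.cnt = 19  [A₁.cnt - 5]
26. n17.sig = false  [false]
27. n18.key = "uy"  ["uy"]
28. n18.lab = -6  [-6]
29. n19.hot = -8  [terminal]
30. n20.wid = 10  [terminal]
31. n18.lim = false  [c.hot > -8]
32. n18.off = 21  [f.wid + 11]
33. n21.off = 23  [B.off + 2]
34. n21.key = "rm"  ["rm"]
35. n22.lim = "nu"  [terminal]
36. n21.idx = "wrm"  ["w" ++ C.key]
37. n23.wid = 28  [terminal]
38. n17.key = "uz"  ["uz"]
39. n17.tag = false  [B.off > 21]
40. n17.acc = 5  [B.off + f.wid - 44]
41. n24.tag = true  [D.tag == false]
42. n25.sig = false  [false]
43. n26.lim = "ux"  [terminal]
44. n25.key = "yu"  ["yu"]
45. n25.tag = false  [D.sig == true]
46. n25.acc = 24  [len(g.lim) + 22]
47. n24.off = true  [S.tag == true]
48. n11.idx = "xqwy"  [C.key ++ "y"]
49. n2.idx = "wxqwy"  ["w" ++ C₁.idx]
50. n0.off = false  [S.tag == false]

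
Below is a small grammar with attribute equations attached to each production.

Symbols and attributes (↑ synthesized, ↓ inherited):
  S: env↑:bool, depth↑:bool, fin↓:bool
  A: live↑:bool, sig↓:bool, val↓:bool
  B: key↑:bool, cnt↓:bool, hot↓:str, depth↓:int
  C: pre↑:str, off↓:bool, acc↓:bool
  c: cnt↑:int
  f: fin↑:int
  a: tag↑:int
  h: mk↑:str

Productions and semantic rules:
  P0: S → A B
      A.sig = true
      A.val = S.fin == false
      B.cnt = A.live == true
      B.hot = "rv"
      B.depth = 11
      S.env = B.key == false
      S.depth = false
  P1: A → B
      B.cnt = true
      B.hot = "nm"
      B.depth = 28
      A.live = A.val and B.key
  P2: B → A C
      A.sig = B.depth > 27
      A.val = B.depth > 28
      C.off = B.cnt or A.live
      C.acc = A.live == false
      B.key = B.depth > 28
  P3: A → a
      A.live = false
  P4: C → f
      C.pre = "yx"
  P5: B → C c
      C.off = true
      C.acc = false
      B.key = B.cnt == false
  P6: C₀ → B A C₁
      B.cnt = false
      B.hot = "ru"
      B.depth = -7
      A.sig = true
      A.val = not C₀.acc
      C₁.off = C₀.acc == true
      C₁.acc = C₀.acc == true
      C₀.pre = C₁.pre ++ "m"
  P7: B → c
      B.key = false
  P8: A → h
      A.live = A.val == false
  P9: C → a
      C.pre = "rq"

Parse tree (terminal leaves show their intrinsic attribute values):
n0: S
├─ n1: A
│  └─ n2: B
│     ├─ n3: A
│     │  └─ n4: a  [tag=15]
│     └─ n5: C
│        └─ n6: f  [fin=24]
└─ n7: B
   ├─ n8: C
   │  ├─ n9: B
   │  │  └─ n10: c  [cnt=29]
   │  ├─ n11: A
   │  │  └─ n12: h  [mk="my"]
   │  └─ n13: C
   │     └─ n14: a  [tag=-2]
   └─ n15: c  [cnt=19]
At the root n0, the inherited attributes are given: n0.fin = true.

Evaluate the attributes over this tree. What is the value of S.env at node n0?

1. n0.fin = true  [given at root]
2. n1.sig = true  [true]
3. n1.val = false  [S.fin == false]
4. n2.cnt = true  [true]
5. n2.hot = "nm"  ["nm"]
6. n2.depth = 28  [28]
7. n3.sig = true  [B.depth > 27]
8. n3.val = false  [B.depth > 28]
9. n4.tag = 15  [terminal]
10. n3.live = false  [false]
11. n5.off = true  [B.cnt or A.live]
12. n5.acc = true  [A.live == false]
13. n6.fin = 24  [terminal]
14. n5.pre = "yx"  ["yx"]
15. n2.key = false  [B.depth > 28]
16. n1.live = false  [A.val and B.key]
17. n7.cnt = false  [A.live == true]
18. n7.hot = "rv"  ["rv"]
19. n7.depth = 11  [11]
20. n8.off = true  [true]
21. n8.acc = false  [false]
22. n9.cnt = false  [false]
23. n9.hot = "ru"  ["ru"]
24. n9.depth = -7  [-7]
25. n10.cnt = 29  [terminal]
26. n9.key = false  [false]
27. n11.sig = true  [true]
28. n11.val = true  [not C₀.acc]
29. n12.mk = "my"  [terminal]
30. n11.live = false  [A.val == false]
31. n13.off = false  [C₀.acc == true]
32. n13.acc = false  [C₀.acc == true]
33. n14.tag = -2  [terminal]
34. n13.pre = "rq"  ["rq"]
35. n8.pre = "rqm"  [C₁.pre ++ "m"]
36. n15.cnt = 19  [terminal]
37. n7.key = true  [B.cnt == false]
38. n0.env = false  [B.key == false]
39. n0.depth = false  [false]

false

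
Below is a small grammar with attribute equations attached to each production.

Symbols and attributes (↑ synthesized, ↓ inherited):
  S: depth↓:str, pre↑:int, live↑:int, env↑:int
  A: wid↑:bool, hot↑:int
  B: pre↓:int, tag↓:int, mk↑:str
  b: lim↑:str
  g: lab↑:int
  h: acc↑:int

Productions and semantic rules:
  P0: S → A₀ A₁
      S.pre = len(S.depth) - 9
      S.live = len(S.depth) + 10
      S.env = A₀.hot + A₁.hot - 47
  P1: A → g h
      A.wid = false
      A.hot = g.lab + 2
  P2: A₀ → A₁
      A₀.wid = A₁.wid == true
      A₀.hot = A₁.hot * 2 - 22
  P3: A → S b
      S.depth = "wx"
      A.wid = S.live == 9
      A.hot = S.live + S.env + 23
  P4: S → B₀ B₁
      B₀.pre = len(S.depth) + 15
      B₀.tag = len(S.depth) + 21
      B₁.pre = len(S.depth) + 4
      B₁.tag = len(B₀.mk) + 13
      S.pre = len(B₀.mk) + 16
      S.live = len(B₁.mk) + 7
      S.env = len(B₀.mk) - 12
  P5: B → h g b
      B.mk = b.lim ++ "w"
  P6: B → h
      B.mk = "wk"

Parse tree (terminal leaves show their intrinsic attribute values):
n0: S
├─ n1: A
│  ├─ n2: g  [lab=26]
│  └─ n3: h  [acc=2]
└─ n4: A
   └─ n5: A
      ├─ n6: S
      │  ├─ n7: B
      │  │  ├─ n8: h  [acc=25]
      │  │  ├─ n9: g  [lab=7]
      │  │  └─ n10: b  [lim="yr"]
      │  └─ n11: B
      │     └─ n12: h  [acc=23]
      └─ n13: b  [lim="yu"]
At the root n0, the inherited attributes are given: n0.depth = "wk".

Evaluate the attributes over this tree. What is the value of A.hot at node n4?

24

1. n0.depth = "wk"  [given at root]
2. n2.lab = 26  [terminal]
3. n3.acc = 2  [terminal]
4. n1.wid = false  [false]
5. n1.hot = 28  [g.lab + 2]
6. n6.depth = "wx"  ["wx"]
7. n7.pre = 17  [len(S.depth) + 15]
8. n7.tag = 23  [len(S.depth) + 21]
9. n8.acc = 25  [terminal]
10. n9.lab = 7  [terminal]
11. n10.lim = "yr"  [terminal]
12. n7.mk = "yrw"  [b.lim ++ "w"]
13. n11.pre = 6  [len(S.depth) + 4]
14. n11.tag = 16  [len(B₀.mk) + 13]
15. n12.acc = 23  [terminal]
16. n11.mk = "wk"  ["wk"]
17. n6.pre = 19  [len(B₀.mk) + 16]
18. n6.live = 9  [len(B₁.mk) + 7]
19. n6.env = -9  [len(B₀.mk) - 12]
20. n13.lim = "yu"  [terminal]
21. n5.wid = true  [S.live == 9]
22. n5.hot = 23  [S.live + S.env + 23]
23. n4.wid = true  [A₁.wid == true]
24. n4.hot = 24  [A₁.hot * 2 - 22]
25. n0.pre = -7  [len(S.depth) - 9]
26. n0.live = 12  [len(S.depth) + 10]
27. n0.env = 5  [A₀.hot + A₁.hot - 47]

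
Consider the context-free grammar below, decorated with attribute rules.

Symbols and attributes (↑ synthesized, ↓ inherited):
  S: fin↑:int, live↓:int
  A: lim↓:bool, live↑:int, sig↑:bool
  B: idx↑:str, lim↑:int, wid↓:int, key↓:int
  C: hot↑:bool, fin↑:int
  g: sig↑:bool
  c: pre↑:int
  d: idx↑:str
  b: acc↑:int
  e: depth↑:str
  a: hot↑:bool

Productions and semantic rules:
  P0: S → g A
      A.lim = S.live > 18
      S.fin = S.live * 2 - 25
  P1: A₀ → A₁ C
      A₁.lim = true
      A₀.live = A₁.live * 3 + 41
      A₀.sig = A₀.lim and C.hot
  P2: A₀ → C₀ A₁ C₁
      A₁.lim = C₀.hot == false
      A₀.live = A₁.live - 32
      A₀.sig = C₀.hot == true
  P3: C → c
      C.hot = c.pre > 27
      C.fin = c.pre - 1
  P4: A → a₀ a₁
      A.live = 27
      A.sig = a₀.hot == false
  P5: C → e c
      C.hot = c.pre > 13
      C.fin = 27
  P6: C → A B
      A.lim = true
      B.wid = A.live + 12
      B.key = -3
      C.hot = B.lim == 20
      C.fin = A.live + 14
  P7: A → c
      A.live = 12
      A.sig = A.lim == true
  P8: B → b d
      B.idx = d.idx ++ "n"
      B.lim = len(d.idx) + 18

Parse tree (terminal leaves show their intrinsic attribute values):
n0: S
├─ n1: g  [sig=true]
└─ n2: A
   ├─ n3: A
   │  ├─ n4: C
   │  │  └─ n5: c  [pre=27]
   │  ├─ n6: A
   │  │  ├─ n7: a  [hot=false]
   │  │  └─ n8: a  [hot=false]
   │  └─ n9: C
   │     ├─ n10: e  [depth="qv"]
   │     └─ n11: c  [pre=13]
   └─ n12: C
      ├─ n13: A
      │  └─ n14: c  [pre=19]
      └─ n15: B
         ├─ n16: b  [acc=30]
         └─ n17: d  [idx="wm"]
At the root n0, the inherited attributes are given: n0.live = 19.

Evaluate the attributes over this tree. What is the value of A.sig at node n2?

1. n0.live = 19  [given at root]
2. n1.sig = true  [terminal]
3. n2.lim = true  [S.live > 18]
4. n3.lim = true  [true]
5. n5.pre = 27  [terminal]
6. n4.hot = false  [c.pre > 27]
7. n4.fin = 26  [c.pre - 1]
8. n6.lim = true  [C₀.hot == false]
9. n7.hot = false  [terminal]
10. n8.hot = false  [terminal]
11. n6.live = 27  [27]
12. n6.sig = true  [a₀.hot == false]
13. n10.depth = "qv"  [terminal]
14. n11.pre = 13  [terminal]
15. n9.hot = false  [c.pre > 13]
16. n9.fin = 27  [27]
17. n3.live = -5  [A₁.live - 32]
18. n3.sig = false  [C₀.hot == true]
19. n13.lim = true  [true]
20. n14.pre = 19  [terminal]
21. n13.live = 12  [12]
22. n13.sig = true  [A.lim == true]
23. n15.wid = 24  [A.live + 12]
24. n15.key = -3  [-3]
25. n16.acc = 30  [terminal]
26. n17.idx = "wm"  [terminal]
27. n15.idx = "wmn"  [d.idx ++ "n"]
28. n15.lim = 20  [len(d.idx) + 18]
29. n12.hot = true  [B.lim == 20]
30. n12.fin = 26  [A.live + 14]
31. n2.live = 26  [A₁.live * 3 + 41]
32. n2.sig = true  [A₀.lim and C.hot]
33. n0.fin = 13  [S.live * 2 - 25]

true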